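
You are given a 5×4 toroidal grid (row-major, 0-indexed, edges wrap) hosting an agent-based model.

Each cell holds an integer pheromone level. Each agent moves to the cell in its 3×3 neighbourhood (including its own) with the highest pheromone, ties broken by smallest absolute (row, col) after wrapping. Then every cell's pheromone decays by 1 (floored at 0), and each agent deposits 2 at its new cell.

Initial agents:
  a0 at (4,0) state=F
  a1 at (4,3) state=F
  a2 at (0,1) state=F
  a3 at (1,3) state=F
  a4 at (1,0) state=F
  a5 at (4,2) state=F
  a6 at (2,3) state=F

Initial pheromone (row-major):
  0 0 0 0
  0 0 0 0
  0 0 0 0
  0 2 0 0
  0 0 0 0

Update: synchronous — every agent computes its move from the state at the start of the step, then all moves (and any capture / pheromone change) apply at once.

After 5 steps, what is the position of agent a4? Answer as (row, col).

(0, 0)

t=1: a0@(3,1) a1@(0,0) a2@(0,0) a3@(0,0) a4@(0,0) a5@(3,1) a6@(1,0) | pheromone: 8 0 0 0 / 2 0 0 0 / 0 0 0 0 / 0 5 0 0 / 0 0 0 0
t=2: a0@(3,1) a1@(0,0) a2@(0,0) a3@(0,0) a4@(0,0) a5@(3,1) a6@(0,0) | pheromone: 17 0 0 0 / 1 0 0 0 / 0 0 0 0 / 0 8 0 0 / 0 0 0 0
t=3: a0@(3,1) a1@(0,0) a2@(0,0) a3@(0,0) a4@(0,0) a5@(3,1) a6@(0,0) | pheromone: 26 0 0 0 / 0 0 0 0 / 0 0 0 0 / 0 11 0 0 / 0 0 0 0
t=4: a0@(3,1) a1@(0,0) a2@(0,0) a3@(0,0) a4@(0,0) a5@(3,1) a6@(0,0) | pheromone: 35 0 0 0 / 0 0 0 0 / 0 0 0 0 / 0 14 0 0 / 0 0 0 0
t=5: a0@(3,1) a1@(0,0) a2@(0,0) a3@(0,0) a4@(0,0) a5@(3,1) a6@(0,0) | pheromone: 44 0 0 0 / 0 0 0 0 / 0 0 0 0 / 0 17 0 0 / 0 0 0 0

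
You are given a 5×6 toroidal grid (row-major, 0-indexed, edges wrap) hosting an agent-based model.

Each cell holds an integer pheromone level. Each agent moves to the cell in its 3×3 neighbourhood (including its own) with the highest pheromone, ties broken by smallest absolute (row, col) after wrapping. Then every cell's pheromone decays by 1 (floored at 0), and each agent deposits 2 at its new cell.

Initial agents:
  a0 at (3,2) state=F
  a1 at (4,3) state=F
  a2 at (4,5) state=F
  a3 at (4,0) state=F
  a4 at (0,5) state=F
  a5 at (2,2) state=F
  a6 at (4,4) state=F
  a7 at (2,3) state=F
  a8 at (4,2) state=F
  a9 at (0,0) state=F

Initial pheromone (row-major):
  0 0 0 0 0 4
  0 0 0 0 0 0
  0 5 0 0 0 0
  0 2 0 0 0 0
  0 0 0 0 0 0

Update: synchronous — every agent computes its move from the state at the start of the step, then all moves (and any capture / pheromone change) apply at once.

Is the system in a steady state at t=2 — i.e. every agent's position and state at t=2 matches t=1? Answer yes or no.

no

t=1: a0@(2,1) a1@(0,2) a2@(0,5) a3@(0,5) a4@(0,5) a5@(2,1) a6@(0,5) a7@(1,2) a8@(3,1) a9@(0,5) | pheromone: 0 0 2 0 0 13 / 0 0 2 0 0 0 / 0 8 0 0 0 0 / 0 3 0 0 0 0 / 0 0 0 0 0 0
t=2: a0@(2,1) a1@(0,2) a2@(0,5) a3@(0,5) a4@(0,5) a5@(2,1) a6@(0,5) a7@(2,1) a8@(2,1) a9@(0,5) | pheromone: 0 0 3 0 0 22 / 0 0 1 0 0 0 / 0 15 0 0 0 0 / 0 2 0 0 0 0 / 0 0 0 0 0 0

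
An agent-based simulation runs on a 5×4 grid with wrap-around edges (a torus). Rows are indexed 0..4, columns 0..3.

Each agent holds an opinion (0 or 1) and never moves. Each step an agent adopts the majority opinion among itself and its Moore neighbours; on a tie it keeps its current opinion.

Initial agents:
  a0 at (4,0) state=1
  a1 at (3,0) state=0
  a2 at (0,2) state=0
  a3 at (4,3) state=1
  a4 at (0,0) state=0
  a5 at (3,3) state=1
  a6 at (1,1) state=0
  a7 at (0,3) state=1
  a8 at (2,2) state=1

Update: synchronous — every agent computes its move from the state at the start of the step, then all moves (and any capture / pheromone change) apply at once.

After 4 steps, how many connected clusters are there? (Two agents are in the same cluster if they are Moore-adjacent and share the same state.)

t=1: a0@(4,0):1 a1@(3,0):1 a2@(0,2):0 a3@(4,3):1 a4@(0,0):1 a5@(3,3):1 a6@(1,1):0 a7@(0,3):1 a8@(2,2):1
t=2: (unchanged — steady state)

2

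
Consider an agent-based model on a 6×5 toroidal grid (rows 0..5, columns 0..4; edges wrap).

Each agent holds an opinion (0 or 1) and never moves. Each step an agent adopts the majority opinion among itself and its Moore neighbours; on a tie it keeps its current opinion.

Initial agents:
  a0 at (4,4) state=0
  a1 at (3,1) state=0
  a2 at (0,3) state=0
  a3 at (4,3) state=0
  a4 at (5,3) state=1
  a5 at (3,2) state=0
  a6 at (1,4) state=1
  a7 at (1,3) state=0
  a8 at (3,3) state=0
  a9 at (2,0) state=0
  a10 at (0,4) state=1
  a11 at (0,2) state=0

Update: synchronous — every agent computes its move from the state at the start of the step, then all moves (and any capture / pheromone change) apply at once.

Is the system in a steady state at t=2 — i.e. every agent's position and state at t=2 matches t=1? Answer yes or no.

no

t=1: a0@(4,4):0 a1@(3,1):0 a2@(0,3):0 a3@(4,3):0 a4@(5,3):0 a5@(3,2):0 a6@(1,4):0 a7@(1,3):0 a8@(3,3):0 a9@(2,0):0 a10@(0,4):1 a11@(0,2):0
t=2: a0@(4,4):0 a1@(3,1):0 a2@(0,3):0 a3@(4,3):0 a4@(5,3):0 a5@(3,2):0 a6@(1,4):0 a7@(1,3):0 a8@(3,3):0 a9@(2,0):0 a10@(0,4):0 a11@(0,2):0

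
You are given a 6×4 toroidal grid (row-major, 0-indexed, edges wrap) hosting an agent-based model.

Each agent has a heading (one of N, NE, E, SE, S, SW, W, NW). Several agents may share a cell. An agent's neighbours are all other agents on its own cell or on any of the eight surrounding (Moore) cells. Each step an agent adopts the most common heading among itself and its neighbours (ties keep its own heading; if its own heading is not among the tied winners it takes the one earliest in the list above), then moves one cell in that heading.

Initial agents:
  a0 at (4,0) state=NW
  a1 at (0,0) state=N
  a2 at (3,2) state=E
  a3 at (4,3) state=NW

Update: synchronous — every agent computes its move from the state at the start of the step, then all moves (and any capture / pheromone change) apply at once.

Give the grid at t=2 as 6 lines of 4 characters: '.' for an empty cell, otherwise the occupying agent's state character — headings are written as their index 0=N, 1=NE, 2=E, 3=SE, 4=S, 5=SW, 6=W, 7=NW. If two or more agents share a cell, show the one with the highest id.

....
....
.77.
....
0...
....

t=1: a0@(3,3):NW a1@(5,0):N a2@(3,3):E a3@(3,2):NW
t=2: a0@(2,2):NW a1@(4,0):N a2@(2,2):NW a3@(2,1):NW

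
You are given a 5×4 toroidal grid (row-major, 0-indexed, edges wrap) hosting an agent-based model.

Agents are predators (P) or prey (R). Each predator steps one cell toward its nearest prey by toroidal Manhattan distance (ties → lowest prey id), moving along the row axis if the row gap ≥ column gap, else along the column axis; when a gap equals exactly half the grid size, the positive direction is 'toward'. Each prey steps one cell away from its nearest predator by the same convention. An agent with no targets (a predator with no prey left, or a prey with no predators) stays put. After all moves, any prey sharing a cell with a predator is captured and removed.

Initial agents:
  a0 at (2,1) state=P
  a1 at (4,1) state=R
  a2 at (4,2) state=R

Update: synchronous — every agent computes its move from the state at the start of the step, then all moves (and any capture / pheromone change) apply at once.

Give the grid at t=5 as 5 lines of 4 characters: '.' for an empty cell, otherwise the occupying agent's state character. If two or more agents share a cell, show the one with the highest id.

....
....
.P..
....
.RR.

t=1: a0@(3,1):P a1@(0,1):R a2@(0,2):R
t=2: a0@(4,1):P a1@(1,1):R a2@(1,2):R
t=3: a0@(0,1):P a1@(2,1):R a2@(2,2):R
t=4: a0@(1,1):P a1@(3,1):R a2@(3,2):R
t=5: a0@(2,1):P a1@(4,1):R a2@(4,2):R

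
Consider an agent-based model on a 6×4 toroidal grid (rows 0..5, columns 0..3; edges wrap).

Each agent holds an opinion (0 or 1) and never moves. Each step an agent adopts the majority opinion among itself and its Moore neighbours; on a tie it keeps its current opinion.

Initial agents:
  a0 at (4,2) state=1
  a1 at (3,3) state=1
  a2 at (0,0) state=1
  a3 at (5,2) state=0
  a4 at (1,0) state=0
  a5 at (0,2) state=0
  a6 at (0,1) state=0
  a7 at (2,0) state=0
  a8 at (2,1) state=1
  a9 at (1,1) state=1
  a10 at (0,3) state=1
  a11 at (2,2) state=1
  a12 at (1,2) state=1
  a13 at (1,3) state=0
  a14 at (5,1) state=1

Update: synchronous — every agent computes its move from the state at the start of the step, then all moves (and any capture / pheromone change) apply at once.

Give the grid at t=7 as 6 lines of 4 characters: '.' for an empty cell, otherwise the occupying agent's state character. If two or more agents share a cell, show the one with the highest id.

0000
0000
000.
...1
..1.
.00.

t=1: a0@(4,2):1 a1@(3,3):1 a2@(0,0):1 a3@(5,2):0 a4@(1,0):0 a5@(0,2):0 a6@(0,1):0 a7@(2,0):0 a8@(2,1):1 a9@(1,1):1 a10@(0,3):0 a11@(2,2):1 a12@(1,2):1 a13@(1,3):0 a14@(5,1):1
t=2: a0@(4,2):1 a1@(3,3):1 a2@(0,0):0 a3@(5,2):0 a4@(1,0):0 a5@(0,2):0 a6@(0,1):0 a7@(2,0):0 a8@(2,1):1 a9@(1,1):1 a10@(0,3):0 a11@(2,2):1 a12@(1,2):1 a13@(1,3):0 a14@(5,1):1
t=3: a0@(4,2):1 a1@(3,3):1 a2@(0,0):0 a3@(5,2):0 a4@(1,0):0 a5@(0,2):0 a6@(0,1):0 a7@(2,0):0 a8@(2,1):1 a9@(1,1):0 a10@(0,3):0 a11@(2,2):1 a12@(1,2):1 a13@(1,3):0 a14@(5,1):0
t=4: a0@(4,2):1 a1@(3,3):1 a2@(0,0):0 a3@(5,2):0 a4@(1,0):0 a5@(0,2):0 a6@(0,1):0 a7@(2,0):0 a8@(2,1):1 a9@(1,1):0 a10@(0,3):0 a11@(2,2):1 a12@(1,2):0 a13@(1,3):0 a14@(5,1):0
t=5: a0@(4,2):1 a1@(3,3):1 a2@(0,0):0 a3@(5,2):0 a4@(1,0):0 a5@(0,2):0 a6@(0,1):0 a7@(2,0):0 a8@(2,1):0 a9@(1,1):0 a10@(0,3):0 a11@(2,2):1 a12@(1,2):0 a13@(1,3):0 a14@(5,1):0
t=6: a0@(4,2):1 a1@(3,3):1 a2@(0,0):0 a3@(5,2):0 a4@(1,0):0 a5@(0,2):0 a6@(0,1):0 a7@(2,0):0 a8@(2,1):0 a9@(1,1):0 a10@(0,3):0 a11@(2,2):0 a12@(1,2):0 a13@(1,3):0 a14@(5,1):0
t=7: (unchanged — steady state)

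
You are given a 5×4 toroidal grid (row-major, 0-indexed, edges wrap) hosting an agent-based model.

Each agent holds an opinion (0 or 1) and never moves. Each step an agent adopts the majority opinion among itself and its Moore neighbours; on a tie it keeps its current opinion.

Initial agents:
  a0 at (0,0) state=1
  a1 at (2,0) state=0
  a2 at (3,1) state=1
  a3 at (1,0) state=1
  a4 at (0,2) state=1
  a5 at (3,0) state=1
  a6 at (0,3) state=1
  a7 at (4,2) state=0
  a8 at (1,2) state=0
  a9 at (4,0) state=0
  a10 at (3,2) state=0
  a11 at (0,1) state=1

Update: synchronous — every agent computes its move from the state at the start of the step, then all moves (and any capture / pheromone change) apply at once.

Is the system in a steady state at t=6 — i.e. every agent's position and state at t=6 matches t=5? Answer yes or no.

yes

t=1: a0@(0,0):1 a1@(2,0):1 a2@(3,1):0 a3@(1,0):1 a4@(0,2):1 a5@(3,0):1 a6@(0,3):1 a7@(4,2):1 a8@(1,2):1 a9@(4,0):1 a10@(3,2):0 a11@(0,1):1
t=2: a0@(0,0):1 a1@(2,0):1 a2@(3,1):1 a3@(1,0):1 a4@(0,2):1 a5@(3,0):1 a6@(0,3):1 a7@(4,2):1 a8@(1,2):1 a9@(4,0):1 a10@(3,2):0 a11@(0,1):1
t=3: a0@(0,0):1 a1@(2,0):1 a2@(3,1):1 a3@(1,0):1 a4@(0,2):1 a5@(3,0):1 a6@(0,3):1 a7@(4,2):1 a8@(1,2):1 a9@(4,0):1 a10@(3,2):1 a11@(0,1):1
t=4: (unchanged — steady state)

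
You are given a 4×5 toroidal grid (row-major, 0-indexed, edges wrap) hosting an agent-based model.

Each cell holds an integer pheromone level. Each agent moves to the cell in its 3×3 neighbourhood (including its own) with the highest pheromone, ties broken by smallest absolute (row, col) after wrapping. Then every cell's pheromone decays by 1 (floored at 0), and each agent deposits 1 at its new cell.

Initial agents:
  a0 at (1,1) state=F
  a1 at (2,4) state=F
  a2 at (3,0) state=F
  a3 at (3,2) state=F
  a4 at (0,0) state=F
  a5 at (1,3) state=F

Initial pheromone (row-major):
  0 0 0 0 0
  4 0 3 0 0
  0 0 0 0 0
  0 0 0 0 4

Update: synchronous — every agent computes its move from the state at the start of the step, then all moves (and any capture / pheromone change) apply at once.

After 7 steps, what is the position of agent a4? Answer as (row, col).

(1, 0)

t=1: a0@(1,0) a1@(1,0) a2@(3,4) a3@(0,1) a4@(1,0) a5@(1,2) | pheromone: 0 1 0 0 0 / 6 0 3 0 0 / 0 0 0 0 0 / 0 0 0 0 4
t=2: a0@(1,0) a1@(1,0) a2@(3,4) a3@(1,0) a4@(1,0) a5@(1,2) | pheromone: 0 0 0 0 0 / 9 0 3 0 0 / 0 0 0 0 0 / 0 0 0 0 4
t=3: a0@(1,0) a1@(1,0) a2@(3,4) a3@(1,0) a4@(1,0) a5@(1,2) | pheromone: 0 0 0 0 0 / 12 0 3 0 0 / 0 0 0 0 0 / 0 0 0 0 4
t=4: a0@(1,0) a1@(1,0) a2@(3,4) a3@(1,0) a4@(1,0) a5@(1,2) | pheromone: 0 0 0 0 0 / 15 0 3 0 0 / 0 0 0 0 0 / 0 0 0 0 4
t=5: a0@(1,0) a1@(1,0) a2@(3,4) a3@(1,0) a4@(1,0) a5@(1,2) | pheromone: 0 0 0 0 0 / 18 0 3 0 0 / 0 0 0 0 0 / 0 0 0 0 4
t=6: a0@(1,0) a1@(1,0) a2@(3,4) a3@(1,0) a4@(1,0) a5@(1,2) | pheromone: 0 0 0 0 0 / 21 0 3 0 0 / 0 0 0 0 0 / 0 0 0 0 4
t=7: a0@(1,0) a1@(1,0) a2@(3,4) a3@(1,0) a4@(1,0) a5@(1,2) | pheromone: 0 0 0 0 0 / 24 0 3 0 0 / 0 0 0 0 0 / 0 0 0 0 4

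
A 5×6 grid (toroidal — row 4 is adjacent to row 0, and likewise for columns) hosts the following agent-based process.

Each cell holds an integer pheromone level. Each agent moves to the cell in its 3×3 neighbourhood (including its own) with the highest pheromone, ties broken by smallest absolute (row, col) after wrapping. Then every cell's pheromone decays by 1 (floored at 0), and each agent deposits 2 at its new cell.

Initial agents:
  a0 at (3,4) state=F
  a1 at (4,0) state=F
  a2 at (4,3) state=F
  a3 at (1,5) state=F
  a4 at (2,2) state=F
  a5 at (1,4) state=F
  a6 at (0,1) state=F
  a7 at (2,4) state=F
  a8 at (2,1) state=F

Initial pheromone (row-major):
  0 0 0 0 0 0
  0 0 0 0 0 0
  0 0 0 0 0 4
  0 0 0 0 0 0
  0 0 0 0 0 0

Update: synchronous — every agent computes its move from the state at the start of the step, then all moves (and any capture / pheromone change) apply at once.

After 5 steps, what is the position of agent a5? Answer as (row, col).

t=1: a0@(2,5) a1@(0,0) a2@(0,2) a3@(2,5) a4@(1,1) a5@(2,5) a6@(0,0) a7@(2,5) a8@(1,0) | pheromone: 4 0 2 0 0 0 / 2 2 0 0 0 0 / 0 0 0 0 0 11 / 0 0 0 0 0 0 / 0 0 0 0 0 0
t=2: a0@(2,5) a1@(0,0) a2@(0,2) a3@(2,5) a4@(0,0) a5@(2,5) a6@(0,0) a7@(2,5) a8@(2,5) | pheromone: 9 0 3 0 0 0 / 1 1 0 0 0 0 / 0 0 0 0 0 20 / 0 0 0 0 0 0 / 0 0 0 0 0 0
t=3: a0@(2,5) a1@(0,0) a2@(0,2) a3@(2,5) a4@(0,0) a5@(2,5) a6@(0,0) a7@(2,5) a8@(2,5) | pheromone: 14 0 4 0 0 0 / 0 0 0 0 0 0 / 0 0 0 0 0 29 / 0 0 0 0 0 0 / 0 0 0 0 0 0
t=4: a0@(2,5) a1@(0,0) a2@(0,2) a3@(2,5) a4@(0,0) a5@(2,5) a6@(0,0) a7@(2,5) a8@(2,5) | pheromone: 19 0 5 0 0 0 / 0 0 0 0 0 0 / 0 0 0 0 0 38 / 0 0 0 0 0 0 / 0 0 0 0 0 0
t=5: a0@(2,5) a1@(0,0) a2@(0,2) a3@(2,5) a4@(0,0) a5@(2,5) a6@(0,0) a7@(2,5) a8@(2,5) | pheromone: 24 0 6 0 0 0 / 0 0 0 0 0 0 / 0 0 0 0 0 47 / 0 0 0 0 0 0 / 0 0 0 0 0 0

(2, 5)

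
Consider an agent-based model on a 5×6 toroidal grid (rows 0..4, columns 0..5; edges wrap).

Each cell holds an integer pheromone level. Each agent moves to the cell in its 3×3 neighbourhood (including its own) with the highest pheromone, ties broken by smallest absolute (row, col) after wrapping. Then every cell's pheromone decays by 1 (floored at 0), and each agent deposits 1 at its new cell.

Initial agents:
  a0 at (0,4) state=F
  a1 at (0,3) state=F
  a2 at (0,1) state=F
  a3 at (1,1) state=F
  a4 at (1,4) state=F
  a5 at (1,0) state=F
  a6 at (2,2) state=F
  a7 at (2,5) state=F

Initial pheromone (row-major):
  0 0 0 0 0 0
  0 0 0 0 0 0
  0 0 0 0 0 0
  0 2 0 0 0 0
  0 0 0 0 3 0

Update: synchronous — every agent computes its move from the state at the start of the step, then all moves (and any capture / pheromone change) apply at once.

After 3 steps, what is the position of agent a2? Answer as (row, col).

(0, 0)

t=1: a0@(4,4) a1@(4,4) a2@(0,0) a3@(0,0) a4@(0,3) a5@(0,0) a6@(3,1) a7@(1,0) | pheromone: 3 0 0 1 0 0 / 1 0 0 0 0 0 / 0 0 0 0 0 0 / 0 2 0 0 0 0 / 0 0 0 0 4 0
t=2: a0@(4,4) a1@(4,4) a2@(0,0) a3@(0,0) a4@(4,4) a5@(0,0) a6@(3,1) a7@(0,0) | pheromone: 6 0 0 0 0 0 / 0 0 0 0 0 0 / 0 0 0 0 0 0 / 0 2 0 0 0 0 / 0 0 0 0 6 0
t=3: a0@(4,4) a1@(4,4) a2@(0,0) a3@(0,0) a4@(4,4) a5@(0,0) a6@(3,1) a7@(0,0) | pheromone: 9 0 0 0 0 0 / 0 0 0 0 0 0 / 0 0 0 0 0 0 / 0 2 0 0 0 0 / 0 0 0 0 8 0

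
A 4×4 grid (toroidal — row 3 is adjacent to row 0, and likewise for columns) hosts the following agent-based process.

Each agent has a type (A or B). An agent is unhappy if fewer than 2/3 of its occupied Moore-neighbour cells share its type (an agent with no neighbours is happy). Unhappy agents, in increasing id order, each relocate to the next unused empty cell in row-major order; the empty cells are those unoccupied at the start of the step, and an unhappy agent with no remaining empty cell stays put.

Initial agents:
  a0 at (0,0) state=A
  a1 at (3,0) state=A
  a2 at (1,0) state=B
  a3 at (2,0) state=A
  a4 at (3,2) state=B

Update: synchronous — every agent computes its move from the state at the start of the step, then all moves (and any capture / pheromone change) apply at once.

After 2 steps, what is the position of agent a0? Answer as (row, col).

t=1: a0@(0,1):A a1@(3,0):A a2@(0,2):B a3@(0,3):A a4@(3,2):B
t=2: a0@(0,0):A a1@(3,0):A a2@(1,0):B a3@(1,1):A a4@(1,2):B

(0, 0)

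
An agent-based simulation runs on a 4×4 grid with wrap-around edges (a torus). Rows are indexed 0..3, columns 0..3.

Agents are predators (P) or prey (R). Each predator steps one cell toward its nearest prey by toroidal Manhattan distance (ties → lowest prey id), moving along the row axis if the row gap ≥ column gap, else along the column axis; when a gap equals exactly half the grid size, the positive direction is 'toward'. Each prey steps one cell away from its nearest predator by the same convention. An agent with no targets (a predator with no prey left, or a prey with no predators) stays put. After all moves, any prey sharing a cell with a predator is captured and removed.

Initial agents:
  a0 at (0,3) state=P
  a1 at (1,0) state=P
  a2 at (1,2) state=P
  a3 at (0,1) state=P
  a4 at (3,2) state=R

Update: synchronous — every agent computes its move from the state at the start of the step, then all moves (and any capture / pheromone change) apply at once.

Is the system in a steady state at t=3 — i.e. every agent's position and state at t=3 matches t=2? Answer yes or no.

t=1: a0@(3,3):P a1@(2,0):P a2@(2,2):P a3@(3,1):P
t=2: (unchanged — steady state)

yes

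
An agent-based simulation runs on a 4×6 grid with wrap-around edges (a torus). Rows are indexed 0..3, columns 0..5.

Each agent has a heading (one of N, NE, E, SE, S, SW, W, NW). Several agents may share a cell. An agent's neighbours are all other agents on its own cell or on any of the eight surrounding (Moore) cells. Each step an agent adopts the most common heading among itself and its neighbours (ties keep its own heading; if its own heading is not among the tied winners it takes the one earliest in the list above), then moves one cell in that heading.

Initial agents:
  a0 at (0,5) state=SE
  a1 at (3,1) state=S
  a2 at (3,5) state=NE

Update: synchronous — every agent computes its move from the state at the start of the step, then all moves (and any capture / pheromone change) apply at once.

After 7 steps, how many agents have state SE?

t=1: a0@(1,0):SE a1@(0,1):S a2@(2,0):NE
t=2: a0@(2,1):SE a1@(1,1):S a2@(1,1):NE
t=3: a0@(3,2):SE a1@(2,1):S a2@(0,2):NE
t=4: a0@(0,3):SE a1@(3,1):S a2@(3,3):NE
t=5: a0@(1,4):SE a1@(0,1):S a2@(2,4):NE
t=6: a0@(2,5):SE a1@(1,1):S a2@(1,5):NE
t=7: a0@(3,0):SE a1@(2,1):S a2@(0,0):NE

1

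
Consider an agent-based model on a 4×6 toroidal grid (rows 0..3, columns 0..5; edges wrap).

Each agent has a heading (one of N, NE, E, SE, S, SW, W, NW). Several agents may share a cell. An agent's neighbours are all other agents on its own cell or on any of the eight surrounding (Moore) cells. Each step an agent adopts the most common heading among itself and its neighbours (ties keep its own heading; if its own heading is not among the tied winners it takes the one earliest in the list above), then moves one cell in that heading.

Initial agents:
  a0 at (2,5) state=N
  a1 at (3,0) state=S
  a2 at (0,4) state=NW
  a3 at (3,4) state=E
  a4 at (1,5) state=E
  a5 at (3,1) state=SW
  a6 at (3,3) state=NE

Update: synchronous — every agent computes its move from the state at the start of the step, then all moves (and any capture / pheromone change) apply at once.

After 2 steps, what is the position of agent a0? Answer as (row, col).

t=1: a0@(2,0):E a1@(0,0):S a2@(0,5):E a3@(3,5):E a4@(1,0):E a5@(0,0):SW a6@(2,4):NE
t=2: a0@(2,1):E a1@(0,1):E a2@(0,0):E a3@(3,0):E a4@(1,1):E a5@(0,1):E a6@(1,5):NE

(2, 1)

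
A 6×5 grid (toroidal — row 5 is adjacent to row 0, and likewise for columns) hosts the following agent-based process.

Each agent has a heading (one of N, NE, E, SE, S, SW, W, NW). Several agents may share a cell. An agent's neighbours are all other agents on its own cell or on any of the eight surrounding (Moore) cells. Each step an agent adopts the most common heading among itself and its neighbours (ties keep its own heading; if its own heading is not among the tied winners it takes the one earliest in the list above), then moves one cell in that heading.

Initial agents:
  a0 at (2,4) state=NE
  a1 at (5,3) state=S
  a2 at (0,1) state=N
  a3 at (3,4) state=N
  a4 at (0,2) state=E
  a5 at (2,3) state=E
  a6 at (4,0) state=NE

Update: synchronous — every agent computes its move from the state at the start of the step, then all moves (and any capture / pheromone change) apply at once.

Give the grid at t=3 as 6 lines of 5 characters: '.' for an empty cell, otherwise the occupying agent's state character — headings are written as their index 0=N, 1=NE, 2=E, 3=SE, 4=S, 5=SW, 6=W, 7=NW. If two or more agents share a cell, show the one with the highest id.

t=1: a0@(1,0):NE a1@(0,3):S a2@(5,1):N a3@(2,0):NE a4@(0,3):E a5@(2,4):E a6@(3,1):NE
t=2: a0@(0,1):NE a1@(1,3):S a2@(4,1):N a3@(1,1):NE a4@(0,4):E a5@(1,0):NE a6@(2,2):NE
t=3: a0@(5,2):NE a1@(2,3):S a2@(3,1):N a3@(0,2):NE a4@(0,0):E a5@(0,1):NE a6@(1,3):NE

211..
...1.
...4.
.0...
.....
..1..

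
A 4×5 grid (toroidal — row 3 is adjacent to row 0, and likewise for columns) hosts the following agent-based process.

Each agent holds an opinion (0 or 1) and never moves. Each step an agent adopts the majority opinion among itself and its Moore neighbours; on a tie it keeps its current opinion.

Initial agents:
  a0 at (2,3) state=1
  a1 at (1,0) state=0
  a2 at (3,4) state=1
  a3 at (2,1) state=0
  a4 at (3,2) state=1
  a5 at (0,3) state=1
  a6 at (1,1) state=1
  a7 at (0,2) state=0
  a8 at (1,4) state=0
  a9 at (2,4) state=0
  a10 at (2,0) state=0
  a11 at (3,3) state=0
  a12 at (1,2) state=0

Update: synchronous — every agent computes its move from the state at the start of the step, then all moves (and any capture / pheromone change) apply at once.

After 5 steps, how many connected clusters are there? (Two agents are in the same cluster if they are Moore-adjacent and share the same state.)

1

t=1: a0@(2,3):0 a1@(1,0):0 a2@(3,4):1 a3@(2,1):0 a4@(3,2):1 a5@(0,3):0 a6@(1,1):0 a7@(0,2):0 a8@(1,4):0 a9@(2,4):0 a10@(2,0):0 a11@(3,3):1 a12@(1,2):0
t=2: a0@(2,3):0 a1@(1,0):0 a2@(3,4):0 a3@(2,1):0 a4@(3,2):0 a5@(0,3):0 a6@(1,1):0 a7@(0,2):0 a8@(1,4):0 a9@(2,4):0 a10@(2,0):0 a11@(3,3):0 a12@(1,2):0
t=3: (unchanged — steady state)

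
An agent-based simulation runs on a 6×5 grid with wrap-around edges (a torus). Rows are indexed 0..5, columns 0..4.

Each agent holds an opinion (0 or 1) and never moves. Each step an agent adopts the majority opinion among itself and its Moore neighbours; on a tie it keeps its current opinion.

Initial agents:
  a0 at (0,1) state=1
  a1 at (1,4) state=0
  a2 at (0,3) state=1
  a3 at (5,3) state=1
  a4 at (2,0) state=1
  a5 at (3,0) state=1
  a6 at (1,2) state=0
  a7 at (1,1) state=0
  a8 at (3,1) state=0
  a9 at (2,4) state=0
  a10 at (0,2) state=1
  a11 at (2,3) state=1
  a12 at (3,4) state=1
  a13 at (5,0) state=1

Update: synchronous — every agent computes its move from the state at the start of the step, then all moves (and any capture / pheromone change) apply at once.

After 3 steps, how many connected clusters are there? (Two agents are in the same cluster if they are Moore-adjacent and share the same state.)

t=1: a0@(0,1):1 a1@(1,4):1 a2@(0,3):1 a3@(5,3):1 a4@(2,0):0 a5@(3,0):1 a6@(1,2):1 a7@(1,1):1 a8@(3,1):1 a9@(2,4):1 a10@(0,2):1 a11@(2,3):0 a12@(3,4):1 a13@(5,0):1
t=2: a0@(0,1):1 a1@(1,4):1 a2@(0,3):1 a3@(5,3):1 a4@(2,0):1 a5@(3,0):1 a6@(1,2):1 a7@(1,1):1 a8@(3,1):1 a9@(2,4):1 a10@(0,2):1 a11@(2,3):1 a12@(3,4):1 a13@(5,0):1
t=3: (unchanged — steady state)

1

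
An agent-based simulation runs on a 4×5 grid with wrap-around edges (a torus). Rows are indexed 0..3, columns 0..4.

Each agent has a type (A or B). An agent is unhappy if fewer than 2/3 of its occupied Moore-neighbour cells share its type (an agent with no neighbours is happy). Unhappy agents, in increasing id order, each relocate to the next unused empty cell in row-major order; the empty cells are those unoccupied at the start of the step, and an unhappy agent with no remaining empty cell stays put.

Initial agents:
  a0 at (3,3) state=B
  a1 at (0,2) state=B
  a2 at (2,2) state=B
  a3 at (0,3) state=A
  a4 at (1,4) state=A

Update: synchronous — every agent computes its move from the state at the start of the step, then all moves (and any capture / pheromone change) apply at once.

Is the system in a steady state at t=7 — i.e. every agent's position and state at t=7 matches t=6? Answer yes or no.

no

t=1: a0@(3,3):B a1@(0,0):B a2@(2,2):B a3@(0,1):A a4@(1,4):A
t=2: a0@(3,3):B a1@(0,2):B a2@(2,2):B a3@(0,3):A a4@(0,4):A
t=3: a0@(0,0):B a1@(0,1):B a2@(2,2):B a3@(1,0):A a4@(1,1):A
t=4: a0@(0,2):B a1@(0,3):B a2@(0,4):B a3@(1,2):A a4@(1,3):A
t=5: a0@(0,0):B a1@(0,1):B a2@(1,0):B a3@(1,1):A a4@(1,4):A
t=6: a0@(0,2):B a1@(0,1):B a2@(0,3):B a3@(0,4):A a4@(1,2):A
t=7: a0@(0,2):B a1@(0,0):B a2@(1,0):B a3@(1,1):A a4@(1,3):A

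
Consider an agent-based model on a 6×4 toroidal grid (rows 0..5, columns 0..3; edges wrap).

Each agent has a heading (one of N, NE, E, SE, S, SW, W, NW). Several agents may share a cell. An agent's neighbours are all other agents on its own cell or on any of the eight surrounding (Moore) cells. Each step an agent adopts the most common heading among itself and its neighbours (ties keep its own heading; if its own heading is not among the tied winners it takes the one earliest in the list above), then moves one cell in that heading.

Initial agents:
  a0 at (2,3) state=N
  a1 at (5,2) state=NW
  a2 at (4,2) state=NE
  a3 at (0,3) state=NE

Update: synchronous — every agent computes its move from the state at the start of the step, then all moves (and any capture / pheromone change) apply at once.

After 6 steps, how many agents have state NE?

3

t=1: a0@(1,3):N a1@(4,3):NE a2@(3,3):NE a3@(5,0):NE
t=2: a0@(0,3):N a1@(3,0):NE a2@(2,0):NE a3@(4,1):NE
t=3: a0@(5,3):N a1@(2,1):NE a2@(1,1):NE a3@(3,2):NE
t=4: a0@(4,3):N a1@(1,2):NE a2@(0,2):NE a3@(2,3):NE
t=5: a0@(3,3):N a1@(0,3):NE a2@(5,3):NE a3@(1,0):NE
t=6: a0@(2,3):N a1@(5,0):NE a2@(4,0):NE a3@(0,1):NE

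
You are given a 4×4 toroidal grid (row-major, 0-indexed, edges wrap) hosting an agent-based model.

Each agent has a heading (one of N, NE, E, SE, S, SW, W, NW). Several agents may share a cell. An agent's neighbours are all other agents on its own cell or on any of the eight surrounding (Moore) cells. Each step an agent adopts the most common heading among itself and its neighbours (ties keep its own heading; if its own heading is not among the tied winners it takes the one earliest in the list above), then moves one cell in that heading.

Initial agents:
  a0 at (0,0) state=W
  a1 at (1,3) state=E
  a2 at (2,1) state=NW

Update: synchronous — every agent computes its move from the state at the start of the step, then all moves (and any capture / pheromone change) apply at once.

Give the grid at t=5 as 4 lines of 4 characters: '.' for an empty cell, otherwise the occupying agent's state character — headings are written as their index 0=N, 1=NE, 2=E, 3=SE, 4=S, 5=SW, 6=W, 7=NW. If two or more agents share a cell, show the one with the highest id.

t=1: a0@(0,3):W a1@(1,0):E a2@(1,0):NW
t=2: a0@(0,2):W a1@(1,1):E a2@(0,3):NW
t=3: a0@(0,1):W a1@(1,2):E a2@(3,2):NW
t=4: a0@(0,0):W a1@(1,3):E a2@(2,1):NW
t=5: a0@(0,3):W a1@(1,0):E a2@(1,0):NW

...6
7...
....
....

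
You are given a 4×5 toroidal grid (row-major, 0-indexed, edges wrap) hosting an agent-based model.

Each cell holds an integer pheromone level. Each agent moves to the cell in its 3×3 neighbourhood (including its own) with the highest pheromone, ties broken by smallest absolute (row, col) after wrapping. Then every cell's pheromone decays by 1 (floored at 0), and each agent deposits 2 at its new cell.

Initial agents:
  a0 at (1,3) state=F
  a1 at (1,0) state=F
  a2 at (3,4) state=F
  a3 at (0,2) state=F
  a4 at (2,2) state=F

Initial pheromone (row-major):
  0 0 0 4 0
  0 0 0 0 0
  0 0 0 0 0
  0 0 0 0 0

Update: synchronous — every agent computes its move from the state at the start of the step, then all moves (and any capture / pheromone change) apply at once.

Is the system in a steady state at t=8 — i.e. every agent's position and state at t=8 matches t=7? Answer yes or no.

t=1: a0@(0,3) a1@(0,0) a2@(0,3) a3@(0,3) a4@(1,1) | pheromone: 2 0 0 9 0 / 0 2 0 0 0 / 0 0 0 0 0 / 0 0 0 0 0
t=2: a0@(0,3) a1@(0,0) a2@(0,3) a3@(0,3) a4@(0,0) | pheromone: 5 0 0 14 0 / 0 1 0 0 0 / 0 0 0 0 0 / 0 0 0 0 0
t=3: a0@(0,3) a1@(0,0) a2@(0,3) a3@(0,3) a4@(0,0) | pheromone: 8 0 0 19 0 / 0 0 0 0 0 / 0 0 0 0 0 / 0 0 0 0 0
t=4: a0@(0,3) a1@(0,0) a2@(0,3) a3@(0,3) a4@(0,0) | pheromone: 11 0 0 24 0 / 0 0 0 0 0 / 0 0 0 0 0 / 0 0 0 0 0
t=5: a0@(0,3) a1@(0,0) a2@(0,3) a3@(0,3) a4@(0,0) | pheromone: 14 0 0 29 0 / 0 0 0 0 0 / 0 0 0 0 0 / 0 0 0 0 0
t=6: a0@(0,3) a1@(0,0) a2@(0,3) a3@(0,3) a4@(0,0) | pheromone: 17 0 0 34 0 / 0 0 0 0 0 / 0 0 0 0 0 / 0 0 0 0 0
t=7: a0@(0,3) a1@(0,0) a2@(0,3) a3@(0,3) a4@(0,0) | pheromone: 20 0 0 39 0 / 0 0 0 0 0 / 0 0 0 0 0 / 0 0 0 0 0
t=8: a0@(0,3) a1@(0,0) a2@(0,3) a3@(0,3) a4@(0,0) | pheromone: 23 0 0 44 0 / 0 0 0 0 0 / 0 0 0 0 0 / 0 0 0 0 0

yes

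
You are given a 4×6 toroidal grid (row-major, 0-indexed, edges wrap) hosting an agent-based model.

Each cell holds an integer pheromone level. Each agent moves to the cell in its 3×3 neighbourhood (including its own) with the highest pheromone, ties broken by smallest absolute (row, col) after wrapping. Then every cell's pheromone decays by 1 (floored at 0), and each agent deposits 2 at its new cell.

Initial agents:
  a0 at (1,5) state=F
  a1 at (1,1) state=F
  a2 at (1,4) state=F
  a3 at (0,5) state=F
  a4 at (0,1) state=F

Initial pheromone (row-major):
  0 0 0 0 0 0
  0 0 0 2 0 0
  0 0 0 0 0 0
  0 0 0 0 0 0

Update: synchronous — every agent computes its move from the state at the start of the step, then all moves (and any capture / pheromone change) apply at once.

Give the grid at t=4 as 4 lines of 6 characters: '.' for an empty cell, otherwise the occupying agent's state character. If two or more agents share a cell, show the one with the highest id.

F.....
...F..
......
......

t=1: a0@(0,0) a1@(0,0) a2@(1,3) a3@(0,0) a4@(0,0) | pheromone: 8 0 0 0 0 0 / 0 0 0 3 0 0 / 0 0 0 0 0 0 / 0 0 0 0 0 0
t=2: a0@(0,0) a1@(0,0) a2@(1,3) a3@(0,0) a4@(0,0) | pheromone: 15 0 0 0 0 0 / 0 0 0 4 0 0 / 0 0 0 0 0 0 / 0 0 0 0 0 0
t=3: a0@(0,0) a1@(0,0) a2@(1,3) a3@(0,0) a4@(0,0) | pheromone: 22 0 0 0 0 0 / 0 0 0 5 0 0 / 0 0 0 0 0 0 / 0 0 0 0 0 0
t=4: a0@(0,0) a1@(0,0) a2@(1,3) a3@(0,0) a4@(0,0) | pheromone: 29 0 0 0 0 0 / 0 0 0 6 0 0 / 0 0 0 0 0 0 / 0 0 0 0 0 0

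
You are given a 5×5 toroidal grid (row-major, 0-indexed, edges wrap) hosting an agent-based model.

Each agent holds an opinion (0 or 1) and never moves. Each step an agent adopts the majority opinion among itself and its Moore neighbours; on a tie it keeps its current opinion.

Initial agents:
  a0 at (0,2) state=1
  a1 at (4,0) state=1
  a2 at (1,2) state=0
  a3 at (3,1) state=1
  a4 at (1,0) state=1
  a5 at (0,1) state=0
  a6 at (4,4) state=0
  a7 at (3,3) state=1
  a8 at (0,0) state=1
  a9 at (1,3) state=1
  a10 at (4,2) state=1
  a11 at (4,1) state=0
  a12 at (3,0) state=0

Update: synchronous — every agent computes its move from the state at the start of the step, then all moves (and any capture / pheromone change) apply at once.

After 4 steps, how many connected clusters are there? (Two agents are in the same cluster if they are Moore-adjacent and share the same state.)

t=1: a0@(0,2):1 a1@(4,0):0 a2@(1,2):0 a3@(3,1):1 a4@(1,0):1 a5@(0,1):1 a6@(4,4):1 a7@(3,3):1 a8@(0,0):1 a9@(1,3):1 a10@(4,2):1 a11@(4,1):1 a12@(3,0):0
t=2: a0@(0,2):1 a1@(4,0):1 a2@(1,2):1 a3@(3,1):1 a4@(1,0):1 a5@(0,1):1 a6@(4,4):1 a7@(3,3):1 a8@(0,0):1 a9@(1,3):1 a10@(4,2):1 a11@(4,1):1 a12@(3,0):1
t=3: (unchanged — steady state)

1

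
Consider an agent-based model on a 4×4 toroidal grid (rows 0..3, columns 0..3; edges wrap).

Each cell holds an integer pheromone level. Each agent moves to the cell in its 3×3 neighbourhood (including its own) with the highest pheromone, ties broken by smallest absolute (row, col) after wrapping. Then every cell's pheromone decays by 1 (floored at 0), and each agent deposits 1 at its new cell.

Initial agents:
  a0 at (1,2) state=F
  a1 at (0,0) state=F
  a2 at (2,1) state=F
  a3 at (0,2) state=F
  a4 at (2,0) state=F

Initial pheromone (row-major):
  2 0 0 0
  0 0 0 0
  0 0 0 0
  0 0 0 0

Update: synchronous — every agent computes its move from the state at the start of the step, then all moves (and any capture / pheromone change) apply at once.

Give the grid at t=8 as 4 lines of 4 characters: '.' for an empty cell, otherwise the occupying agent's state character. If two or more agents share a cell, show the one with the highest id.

t=1: a0@(0,1) a1@(0,0) a2@(1,0) a3@(0,1) a4@(1,0) | pheromone: 2 2 0 0 / 2 0 0 0 / 0 0 0 0 / 0 0 0 0
t=2: a0@(0,0) a1@(0,0) a2@(0,0) a3@(0,0) a4@(0,0) | pheromone: 6 1 0 0 / 1 0 0 0 / 0 0 0 0 / 0 0 0 0
t=3: a0@(0,0) a1@(0,0) a2@(0,0) a3@(0,0) a4@(0,0) | pheromone: 10 0 0 0 / 0 0 0 0 / 0 0 0 0 / 0 0 0 0
t=4: a0@(0,0) a1@(0,0) a2@(0,0) a3@(0,0) a4@(0,0) | pheromone: 14 0 0 0 / 0 0 0 0 / 0 0 0 0 / 0 0 0 0
t=5: a0@(0,0) a1@(0,0) a2@(0,0) a3@(0,0) a4@(0,0) | pheromone: 18 0 0 0 / 0 0 0 0 / 0 0 0 0 / 0 0 0 0
t=6: a0@(0,0) a1@(0,0) a2@(0,0) a3@(0,0) a4@(0,0) | pheromone: 22 0 0 0 / 0 0 0 0 / 0 0 0 0 / 0 0 0 0
t=7: a0@(0,0) a1@(0,0) a2@(0,0) a3@(0,0) a4@(0,0) | pheromone: 26 0 0 0 / 0 0 0 0 / 0 0 0 0 / 0 0 0 0
t=8: a0@(0,0) a1@(0,0) a2@(0,0) a3@(0,0) a4@(0,0) | pheromone: 30 0 0 0 / 0 0 0 0 / 0 0 0 0 / 0 0 0 0

F...
....
....
....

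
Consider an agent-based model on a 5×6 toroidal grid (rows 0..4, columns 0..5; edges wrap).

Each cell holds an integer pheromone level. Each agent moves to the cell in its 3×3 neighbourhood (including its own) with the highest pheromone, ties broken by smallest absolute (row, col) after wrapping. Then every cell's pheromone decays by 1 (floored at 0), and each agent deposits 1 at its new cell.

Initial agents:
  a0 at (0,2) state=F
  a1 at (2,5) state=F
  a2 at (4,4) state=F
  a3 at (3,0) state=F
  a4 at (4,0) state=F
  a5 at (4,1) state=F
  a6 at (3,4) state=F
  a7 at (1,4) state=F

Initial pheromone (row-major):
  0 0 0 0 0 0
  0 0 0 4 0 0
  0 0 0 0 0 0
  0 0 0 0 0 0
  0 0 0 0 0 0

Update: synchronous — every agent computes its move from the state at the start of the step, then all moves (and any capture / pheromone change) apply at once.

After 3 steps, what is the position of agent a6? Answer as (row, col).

t=1: a0@(1,3) a1@(1,0) a2@(0,3) a3@(2,0) a4@(0,0) a5@(0,0) a6@(2,3) a7@(1,3) | pheromone: 2 0 0 1 0 0 / 1 0 0 5 0 0 / 1 0 0 1 0 0 / 0 0 0 0 0 0 / 0 0 0 0 0 0
t=2: a0@(1,3) a1@(0,0) a2@(1,3) a3@(1,0) a4@(0,0) a5@(0,0) a6@(1,3) a7@(1,3) | pheromone: 4 0 0 0 0 0 / 1 0 0 8 0 0 / 0 0 0 0 0 0 / 0 0 0 0 0 0 / 0 0 0 0 0 0
t=3: a0@(1,3) a1@(0,0) a2@(1,3) a3@(0,0) a4@(0,0) a5@(0,0) a6@(1,3) a7@(1,3) | pheromone: 7 0 0 0 0 0 / 0 0 0 11 0 0 / 0 0 0 0 0 0 / 0 0 0 0 0 0 / 0 0 0 0 0 0

(1, 3)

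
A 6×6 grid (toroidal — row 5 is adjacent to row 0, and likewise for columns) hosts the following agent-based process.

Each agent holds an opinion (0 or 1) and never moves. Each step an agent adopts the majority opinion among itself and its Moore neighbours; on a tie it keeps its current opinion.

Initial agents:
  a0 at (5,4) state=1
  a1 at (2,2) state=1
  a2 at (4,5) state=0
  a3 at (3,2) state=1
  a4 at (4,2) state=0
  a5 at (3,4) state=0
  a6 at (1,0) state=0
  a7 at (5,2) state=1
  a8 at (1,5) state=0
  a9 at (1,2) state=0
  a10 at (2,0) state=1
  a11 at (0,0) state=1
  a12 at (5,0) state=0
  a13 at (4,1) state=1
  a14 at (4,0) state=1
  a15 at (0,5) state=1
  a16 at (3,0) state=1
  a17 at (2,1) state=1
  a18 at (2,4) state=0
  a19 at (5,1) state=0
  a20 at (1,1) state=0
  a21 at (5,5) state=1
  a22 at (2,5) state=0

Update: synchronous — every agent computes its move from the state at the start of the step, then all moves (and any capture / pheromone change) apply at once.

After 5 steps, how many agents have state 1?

t=1: a0@(5,4):1 a1@(2,2):1 a2@(4,5):1 a3@(3,2):1 a4@(4,2):1 a5@(3,4):0 a6@(1,0):0 a7@(5,2):1 a8@(1,5):0 a9@(1,2):0 a10@(2,0):0 a11@(0,0):0 a12@(5,0):1 a13@(4,1):1 a14@(4,0):1 a15@(0,5):1 a16@(3,0):1 a17@(2,1):1 a18@(2,4):0 a19@(5,1):1 a20@(1,1):1 a21@(5,5):1 a22@(2,5):0
t=2: a0@(5,4):1 a1@(2,2):1 a2@(4,5):1 a3@(3,2):1 a4@(4,2):1 a5@(3,4):0 a6@(1,0):0 a7@(5,2):1 a8@(1,5):0 a9@(1,2):1 a10@(2,0):0 a11@(0,0):1 a12@(5,0):1 a13@(4,1):1 a14@(4,0):1 a15@(0,5):1 a16@(3,0):1 a17@(2,1):1 a18@(2,4):0 a19@(5,1):1 a20@(1,1):0 a21@(5,5):1 a22@(2,5):0
t=3: a0@(5,4):1 a1@(2,2):1 a2@(4,5):1 a3@(3,2):1 a4@(4,2):1 a5@(3,4):0 a6@(1,0):0 a7@(5,2):1 a8@(1,5):0 a9@(1,2):1 a10@(2,0):0 a11@(0,0):1 a12@(5,0):1 a13@(4,1):1 a14@(4,0):1 a15@(0,5):1 a16@(3,0):1 a17@(2,1):1 a18@(2,4):0 a19@(5,1):1 a20@(1,1):1 a21@(5,5):1 a22@(2,5):0
t=4: (unchanged — steady state)

17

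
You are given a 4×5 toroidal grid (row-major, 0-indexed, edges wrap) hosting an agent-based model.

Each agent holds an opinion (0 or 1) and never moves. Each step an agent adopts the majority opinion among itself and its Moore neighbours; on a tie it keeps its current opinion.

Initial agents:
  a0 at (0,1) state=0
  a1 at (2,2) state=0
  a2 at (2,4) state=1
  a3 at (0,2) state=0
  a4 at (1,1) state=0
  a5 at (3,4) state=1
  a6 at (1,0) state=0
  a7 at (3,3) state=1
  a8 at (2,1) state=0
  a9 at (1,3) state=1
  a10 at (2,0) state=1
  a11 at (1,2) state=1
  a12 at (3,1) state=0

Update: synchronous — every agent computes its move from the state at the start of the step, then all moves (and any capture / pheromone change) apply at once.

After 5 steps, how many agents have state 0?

t=1: a0@(0,1):0 a1@(2,2):0 a2@(2,4):1 a3@(0,2):0 a4@(1,1):0 a5@(3,4):1 a6@(1,0):0 a7@(3,3):1 a8@(2,1):0 a9@(1,3):1 a10@(2,0):0 a11@(1,2):0 a12@(3,1):0
t=2: a0@(0,1):0 a1@(2,2):0 a2@(2,4):1 a3@(0,2):0 a4@(1,1):0 a5@(3,4):1 a6@(1,0):0 a7@(3,3):1 a8@(2,1):0 a9@(1,3):0 a10@(2,0):0 a11@(1,2):0 a12@(3,1):0
t=3: (unchanged — steady state)

10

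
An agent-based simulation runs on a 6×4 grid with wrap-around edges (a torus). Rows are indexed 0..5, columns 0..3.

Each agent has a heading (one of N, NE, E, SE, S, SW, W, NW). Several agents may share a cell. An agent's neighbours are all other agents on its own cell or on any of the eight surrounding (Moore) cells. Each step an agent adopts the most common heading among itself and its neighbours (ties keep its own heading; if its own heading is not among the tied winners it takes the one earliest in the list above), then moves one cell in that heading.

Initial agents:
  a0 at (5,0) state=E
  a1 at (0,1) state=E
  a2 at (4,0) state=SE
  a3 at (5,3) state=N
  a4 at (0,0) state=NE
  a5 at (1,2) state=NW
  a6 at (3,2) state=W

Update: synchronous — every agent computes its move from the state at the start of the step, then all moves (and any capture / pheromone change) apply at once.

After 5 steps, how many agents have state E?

6

t=1: a0@(5,1):E a1@(0,2):E a2@(5,1):SE a3@(4,3):N a4@(0,1):E a5@(0,1):NW a6@(3,1):W
t=2: a0@(5,2):E a1@(0,3):E a2@(5,2):E a3@(3,3):N a4@(0,2):E a5@(0,2):E a6@(3,0):W
t=3: a0@(5,3):E a1@(0,0):E a2@(5,3):E a3@(2,3):N a4@(0,3):E a5@(0,3):E a6@(3,3):W
t=4: a0@(5,0):E a1@(0,1):E a2@(5,0):E a3@(1,3):N a4@(0,0):E a5@(0,0):E a6@(3,2):W
t=5: a0@(5,1):E a1@(0,2):E a2@(5,1):E a3@(1,0):E a4@(0,1):E a5@(0,1):E a6@(3,1):W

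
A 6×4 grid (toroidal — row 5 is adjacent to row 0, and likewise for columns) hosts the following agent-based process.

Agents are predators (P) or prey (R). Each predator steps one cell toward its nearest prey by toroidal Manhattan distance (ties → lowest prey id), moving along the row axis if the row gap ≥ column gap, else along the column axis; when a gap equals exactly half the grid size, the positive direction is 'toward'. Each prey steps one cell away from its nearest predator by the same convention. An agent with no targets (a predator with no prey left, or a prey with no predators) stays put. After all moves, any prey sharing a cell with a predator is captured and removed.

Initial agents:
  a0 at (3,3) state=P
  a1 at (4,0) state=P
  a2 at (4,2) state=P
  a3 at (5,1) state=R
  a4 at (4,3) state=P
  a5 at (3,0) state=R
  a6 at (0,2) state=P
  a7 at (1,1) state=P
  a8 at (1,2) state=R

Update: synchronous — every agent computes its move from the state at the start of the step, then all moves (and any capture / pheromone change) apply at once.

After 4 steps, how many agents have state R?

3

t=1: a0@(3,0):P a1@(3,0):P a2@(5,2):P a3@(0,1):R a4@(3,3):P a5@(3,1):R a6@(1,2):P a7@(1,2):P a8@(2,2):R
t=2: a0@(3,1):P a1@(3,1):P a2@(0,2):P a3@(1,1):R a4@(3,0):P a5@(3,2):R a6@(2,2):P a7@(2,2):P a8@(3,2):R
t=3: a0@(3,2):P a1@(3,2):P a2@(1,2):P a3@(0,1):R a4@(3,1):P a5@(3,3):R a6@(3,2):P a7@(3,2):P a8@(3,3):R
t=4: a0@(3,3):P a1@(3,3):P a2@(0,2):P a3@(5,1):R a4@(3,2):P a5@(3,0):R a6@(3,3):P a7@(3,3):P a8@(3,0):R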